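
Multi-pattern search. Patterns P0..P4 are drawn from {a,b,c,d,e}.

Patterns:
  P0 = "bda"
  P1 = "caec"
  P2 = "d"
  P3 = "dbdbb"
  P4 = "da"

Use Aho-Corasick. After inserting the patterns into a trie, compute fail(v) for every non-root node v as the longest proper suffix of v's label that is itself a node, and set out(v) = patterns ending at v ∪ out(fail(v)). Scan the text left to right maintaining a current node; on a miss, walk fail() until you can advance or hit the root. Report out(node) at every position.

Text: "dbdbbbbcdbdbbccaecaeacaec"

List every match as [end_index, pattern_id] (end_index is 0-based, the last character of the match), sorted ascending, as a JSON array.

Construct AC machine:
Trie nodes:
  0='ε' goto b→1 c→4 d→8
  1='b' goto d→2
  2='bd' goto a→3
  3='bda' goto ·  [P0 ends]
  4='c' goto a→5
  5='ca' goto e→6
  6='cae' goto c→7
  7='caec' goto ·  [P1 ends]
  8='d' goto a→13 b→9  [P2 ends]
  9='db' goto d→10
  10='dbd' goto b→11
  11='dbdb' goto b→12
  12='dbdbb' goto ·  [P3 ends]
  13='da' goto ·  [P4 ends]

Failure links (BFS by depth):
  n1('b'): parent n0 fail=0; on 'b' 0 → fail=0;  out ∅∪∅=∅
  n4('c'): parent n0 fail=0; on 'c' 0 → fail=0;  out ∅∪∅=∅
  n8('d'): parent n0 fail=0; on 'd' 0 → fail=0;  out {2}∪∅={2}
  n2('bd'): parent n1 fail=0; on 'd' 0 → fail=8;  out ∅∪{2}={2}
  n5('ca'): parent n4 fail=0; on 'a' 0 → fail=0;  out ∅∪∅=∅
  n9('db'): parent n8 fail=0; on 'b' 0 → fail=1;  out ∅∪∅=∅
  n13('da'): parent n8 fail=0; on 'a' 0 → fail=0;  out {4}∪∅={4}
  n3('bda'): parent n2 fail=8; on 'a' 8 → fail=13;  out {0}∪{4}={0,4}
  n6('cae'): parent n5 fail=0; on 'e' 0 → fail=0;  out ∅∪∅=∅
  n10('dbd'): parent n9 fail=1; on 'd' 1 → fail=2;  out ∅∪{2}={2}
  n7('caec'): parent n6 fail=0; on 'c' 0 → fail=4;  out {1}∪∅={1}
  n11('dbdb'): parent n10 fail=2; on 'b' 2→8 → fail=9;  out ∅∪∅=∅
  n12('dbdbb'): parent n11 fail=9; on 'b' 9→1→0 → fail=1;  out {3}∪∅={3}

Run:
pos 0 'd': at 8  → match P2@[0:0]
pos 1 'b': at 9
pos 2 'd': at 10  → match P2@[2:2]
pos 3 'b': at 11
pos 4 'b': at 12  → match P3@[0:4]
pos 5 'b': at 1 (fail-walked)
pos 6 'b': at 1 (fail-walked)
pos 7 'c': at 4 (fail-walked)
pos 8 'd': at 8 (fail-walked)  → match P2@[8:8]
pos 9 'b': at 9
pos 10 'd': at 10  → match P2@[10:10]
pos 11 'b': at 11
pos 12 'b': at 12  → match P3@[8:12]
pos 13 'c': at 4 (fail-walked)
pos 14 'c': at 4 (fail-walked)
pos 15 'a': at 5
pos 16 'e': at 6
pos 17 'c': at 7  → match P1@[14:17]
pos 18 'a': at 5 (fail-walked)
pos 19 'e': at 6
pos 20 'a': at 0 (fail-walked)
pos 21 'c': at 4
pos 22 'a': at 5
pos 23 'e': at 6
pos 24 'c': at 7  → match P1@[21:24]

All matches (sorted): [[0,2],[2,2],[4,3],[8,2],[10,2],[12,3],[17,1],[24,1]]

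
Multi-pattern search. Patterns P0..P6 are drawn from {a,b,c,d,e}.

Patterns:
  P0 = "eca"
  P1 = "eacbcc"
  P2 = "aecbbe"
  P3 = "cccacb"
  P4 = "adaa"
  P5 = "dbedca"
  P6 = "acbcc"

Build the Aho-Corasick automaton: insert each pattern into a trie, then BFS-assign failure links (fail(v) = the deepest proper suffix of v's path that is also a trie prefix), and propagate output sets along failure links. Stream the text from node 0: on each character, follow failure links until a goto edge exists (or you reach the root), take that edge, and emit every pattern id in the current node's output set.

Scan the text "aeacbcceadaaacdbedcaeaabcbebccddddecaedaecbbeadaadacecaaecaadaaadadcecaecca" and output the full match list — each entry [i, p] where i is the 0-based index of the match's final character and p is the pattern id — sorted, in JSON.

Construct AC machine:
Trie (insert patterns):
  0='ε' goto a→9 c→15 d→24 e→1
  1='e' goto a→4 c→2
  2='ec' goto a→3
  3='eca' goto ·  [P0 ends]
  4='ea' goto c→5
  5='eac' goto b→6
  6='eacb' goto c→7
  7='eacbc' goto c→8
  8='eacbcc' goto ·  [P1 ends]
  9='a' goto c→30 d→21 e→10
  10='ae' goto c→11
  11='aec' goto b→12
  12='aecb' goto b→13
  13='aecbb' goto e→14
  14='aecbbe' goto ·  [P2 ends]
  15='c' goto c→16
  16='cc' goto c→17
  17='ccc' goto a→18
  18='ccca' goto c→19
  19='cccac' goto b→20
  20='cccacb' goto ·  [P3 ends]
  21='ad' goto a→22
  22='ada' goto a→23
  23='adaa' goto ·  [P4 ends]
  24='d' goto b→25
  25='db' goto e→26
  26='dbe' goto d→27
  27='dbed' goto c→28
  28='dbedc' goto a→29
  29='dbedca' goto ·  [P5 ends]
  30='ac' goto b→31
  31='acb' goto c→32
  32='acbc' goto c→33
  33='acbcc' goto ·  [P6 ends]

BFS fail/out derivation:
  fail(1) 'e': from fail(0)=0 chase 'e': 0 ⇒ 0;  out=∅∪out(0)=∅
  fail(9) 'a': from fail(0)=0 chase 'a': 0 ⇒ 0;  out=∅∪out(0)=∅
  fail(15) 'c': from fail(0)=0 chase 'c': 0 ⇒ 0;  out=∅∪out(0)=∅
  fail(24) 'd': from fail(0)=0 chase 'd': 0 ⇒ 0;  out=∅∪out(0)=∅
  fail(2) 'ec': from fail(1)=0 chase 'c': 0 ⇒ 15;  out=∅∪out(15)=∅
  fail(4) 'ea': from fail(1)=0 chase 'a': 0 ⇒ 9;  out=∅∪out(9)=∅
  fail(10) 'ae': from fail(9)=0 chase 'e': 0 ⇒ 1;  out=∅∪out(1)=∅
  fail(16) 'cc': from fail(15)=0 chase 'c': 0 ⇒ 15;  out=∅∪out(15)=∅
  fail(21) 'ad': from fail(9)=0 chase 'd': 0 ⇒ 24;  out=∅∪out(24)=∅
  fail(25) 'db': from fail(24)=0 chase 'b': 0 ⇒ 0;  out=∅∪out(0)=∅
  fail(30) 'ac': from fail(9)=0 chase 'c': 0 ⇒ 15;  out=∅∪out(15)=∅
  fail(3) 'eca': from fail(2)=15 chase 'a': 15→0 ⇒ 9;  out={0}∪out(9)={0}
  fail(5) 'eac': from fail(4)=9 chase 'c': 9 ⇒ 30;  out=∅∪out(30)=∅
  fail(11) 'aec': from fail(10)=1 chase 'c': 1 ⇒ 2;  out=∅∪out(2)=∅
  fail(17) 'ccc': from fail(16)=15 chase 'c': 15 ⇒ 16;  out=∅∪out(16)=∅
  fail(22) 'ada': from fail(21)=24 chase 'a': 24→0 ⇒ 9;  out=∅∪out(9)=∅
  fail(26) 'dbe': from fail(25)=0 chase 'e': 0 ⇒ 1;  out=∅∪out(1)=∅
  fail(31) 'acb': from fail(30)=15 chase 'b': 15→0 ⇒ 0;  out=∅∪out(0)=∅
  fail(6) 'eacb': from fail(5)=30 chase 'b': 30 ⇒ 31;  out=∅∪out(31)=∅
  fail(12) 'aecb': from fail(11)=2 chase 'b': 2→15→0 ⇒ 0;  out=∅∪out(0)=∅
  fail(18) 'ccca': from fail(17)=16 chase 'a': 16→15→0 ⇒ 9;  out=∅∪out(9)=∅
  fail(23) 'adaa': from fail(22)=9 chase 'a': 9→0 ⇒ 9;  out={4}∪out(9)={4}
  fail(27) 'dbed': from fail(26)=1 chase 'd': 1→0 ⇒ 24;  out=∅∪out(24)=∅
  fail(32) 'acbc': from fail(31)=0 chase 'c': 0 ⇒ 15;  out=∅∪out(15)=∅
  fail(7) 'eacbc': from fail(6)=31 chase 'c': 31 ⇒ 32;  out=∅∪out(32)=∅
  fail(13) 'aecbb': from fail(12)=0 chase 'b': 0 ⇒ 0;  out=∅∪out(0)=∅
  fail(19) 'cccac': from fail(18)=9 chase 'c': 9 ⇒ 30;  out=∅∪out(30)=∅
  fail(28) 'dbedc': from fail(27)=24 chase 'c': 24→0 ⇒ 15;  out=∅∪out(15)=∅
  fail(33) 'acbcc': from fail(32)=15 chase 'c': 15 ⇒ 16;  out={6}∪out(16)={6}
  fail(8) 'eacbcc': from fail(7)=32 chase 'c': 32 ⇒ 33;  out={1}∪out(33)={1,6}
  fail(14) 'aecbbe': from fail(13)=0 chase 'e': 0 ⇒ 1;  out={2}∪out(1)={2}
  fail(20) 'cccacb': from fail(19)=30 chase 'b': 30 ⇒ 31;  out={3}∪out(31)={3}
  fail(29) 'dbedca': from fail(28)=15 chase 'a': 15→0 ⇒ 9;  out={5}∪out(9)={5}

Text stream:
i=0 'a': node 0→9
i=1 'e': node 9→10
i=2 'a': node 10→4 (fail-walked)
i=3 'c': node 4→5
i=4 'b': node 5→6
i=5 'c': node 6→7
i=6 'c': node 7→8  ** P1@[1:6],P6@[2:6]
i=7 'e': node 8→1 (fail-walked)
i=8 'a': node 1→4
i=9 'd': node 4→21 (fail-walked)
i=10 'a': node 21→22
i=11 'a': node 22→23  ** P4@[8:11]
i=12 'a': node 23→9 (fail-walked)
i=13 'c': node 9→30
i=14 'd': node 30→24 (fail-walked)
i=15 'b': node 24→25
i=16 'e': node 25→26
i=17 'd': node 26→27
i=18 'c': node 27→28
i=19 'a': node 28→29  ** P5@[14:19]
i=20 'e': node 29→10 (fail-walked)
i=21 'a': node 10→4 (fail-walked)
i=22 'a': node 4→9 (fail-walked)
i=23 'b': node 9→0 (fail-walked)
i=24 'c': node 0→15
i=25 'b': node 15→0 (fail-walked)
i=26 'e': node 0→1
i=27 'b': node 1→0 (fail-walked)
i=28 'c': node 0→15
i=29 'c': node 15→16
i=30 'd': node 16→24 (fail-walked)
i=31 'd': node 24→24 (fail-walked)
i=32 'd': node 24→24 (fail-walked)
i=33 'd': node 24→24 (fail-walked)
i=34 'e': node 24→1 (fail-walked)
i=35 'c': node 1→2
i=36 'a': node 2→3  ** P0@[34:36]
i=37 'e': node 3→10 (fail-walked)
i=38 'd': node 10→24 (fail-walked)
i=39 'a': node 24→9 (fail-walked)
i=40 'e': node 9→10
i=41 'c': node 10→11
i=42 'b': node 11→12
i=43 'b': node 12→13
i=44 'e': node 13→14  ** P2@[39:44]
i=45 'a': node 14→4 (fail-walked)
i=46 'd': node 4→21 (fail-walked)
i=47 'a': node 21→22
i=48 'a': node 22→23  ** P4@[45:48]
i=49 'd': node 23→21 (fail-walked)
i=50 'a': node 21→22
i=51 'c': node 22→30 (fail-walked)
i=52 'e': node 30→1 (fail-walked)
i=53 'c': node 1→2
i=54 'a': node 2→3  ** P0@[52:54]
i=55 'a': node 3→9 (fail-walked)
i=56 'e': node 9→10
i=57 'c': node 10→11
i=58 'a': node 11→3 (fail-walked)  ** P0@[56:58]
i=59 'a': node 3→9 (fail-walked)
i=60 'd': node 9→21
i=61 'a': node 21→22
i=62 'a': node 22→23  ** P4@[59:62]
i=63 'a': node 23→9 (fail-walked)
i=64 'd': node 9→21
i=65 'a': node 21→22
i=66 'd': node 22→21 (fail-walked)
i=67 'c': node 21→15 (fail-walked)
i=68 'e': node 15→1 (fail-walked)
i=69 'c': node 1→2
i=70 'a': node 2→3  ** P0@[68:70]
i=71 'e': node 3→10 (fail-walked)
i=72 'c': node 10→11
i=73 'c': node 11→16 (fail-walked)
i=74 'a': node 16→9 (fail-walked)

Matches: [[6,1],[6,6],[11,4],[19,5],[36,0],[44,2],[48,4],[54,0],[58,0],[62,4],[70,0]]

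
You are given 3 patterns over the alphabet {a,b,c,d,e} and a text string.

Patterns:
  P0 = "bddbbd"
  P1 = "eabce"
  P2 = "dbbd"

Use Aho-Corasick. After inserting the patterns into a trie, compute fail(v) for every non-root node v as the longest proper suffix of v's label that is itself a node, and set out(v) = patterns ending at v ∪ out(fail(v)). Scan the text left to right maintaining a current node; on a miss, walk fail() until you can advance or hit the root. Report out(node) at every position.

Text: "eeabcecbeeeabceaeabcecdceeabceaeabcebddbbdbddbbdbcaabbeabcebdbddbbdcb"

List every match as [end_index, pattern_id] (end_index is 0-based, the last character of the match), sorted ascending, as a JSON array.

Construct AC machine:
Trie nodes:
  n0 'ε': b→1 d→12 e→7
  n1 'b': d→2
  n2 'bd': d→3
  n3 'bdd': b→4
  n4 'bddb': b→5
  n5 'bddbb': d→6
  n6 'bddbbd': ·  [P0 ends]
  n7 'e': a→8
  n8 'ea': b→9
  n9 'eab': c→10
  n10 'eabc': e→11
  n11 'eabce': ·  [P1 ends]
  n12 'd': b→13
  n13 'db': b→14
  n14 'dbb': d→15
  n15 'dbbd': ·  [P2 ends]

Failure links (BFS by depth):
  fail(1) 'b': from fail(0)=0 chase 'b': 0 ⇒ 0;  out=∅∪out(0)=∅
  fail(7) 'e': from fail(0)=0 chase 'e': 0 ⇒ 0;  out=∅∪out(0)=∅
  fail(12) 'd': from fail(0)=0 chase 'd': 0 ⇒ 0;  out=∅∪out(0)=∅
  fail(2) 'bd': from fail(1)=0 chase 'd': 0 ⇒ 12;  out=∅∪out(12)=∅
  fail(8) 'ea': from fail(7)=0 chase 'a': 0 ⇒ 0;  out=∅∪out(0)=∅
  fail(13) 'db': from fail(12)=0 chase 'b': 0 ⇒ 1;  out=∅∪out(1)=∅
  fail(3) 'bdd': from fail(2)=12 chase 'd': 12→0 ⇒ 12;  out=∅∪out(12)=∅
  fail(9) 'eab': from fail(8)=0 chase 'b': 0 ⇒ 1;  out=∅∪out(1)=∅
  fail(14) 'dbb': from fail(13)=1 chase 'b': 1→0 ⇒ 1;  out=∅∪out(1)=∅
  fail(4) 'bddb': from fail(3)=12 chase 'b': 12 ⇒ 13;  out=∅∪out(13)=∅
  fail(10) 'eabc': from fail(9)=1 chase 'c': 1→0 ⇒ 0;  out=∅∪out(0)=∅
  fail(15) 'dbbd': from fail(14)=1 chase 'd': 1 ⇒ 2;  out={2}∪out(2)={2}
  fail(5) 'bddbb': from fail(4)=13 chase 'b': 13 ⇒ 14;  out=∅∪out(14)=∅
  fail(11) 'eabce': from fail(10)=0 chase 'e': 0 ⇒ 7;  out={1}∪out(7)={1}
  fail(6) 'bddbbd': from fail(5)=14 chase 'd': 14 ⇒ 15;  out={0}∪out(15)={0,2}

Scan:
pos 0 'e': at 7
pos 1 'e': at 7 ·f
pos 2 'a': at 8
pos 3 'b': at 9
pos 4 'c': at 10
pos 5 'e': at 11  emit P1@[1:5]
pos 6 'c': at 0 ·f
pos 7 'b': at 1
pos 8 'e': at 7 ·f
pos 9 'e': at 7 ·f
pos 10 'e': at 7 ·f
pos 11 'a': at 8
pos 12 'b': at 9
pos 13 'c': at 10
pos 14 'e': at 11  emit P1@[10:14]
pos 15 'a': at 8 ·f
pos 16 'e': at 7 ·f
pos 17 'a': at 8
pos 18 'b': at 9
pos 19 'c': at 10
pos 20 'e': at 11  emit P1@[16:20]
pos 21 'c': at 0 ·f
pos 22 'd': at 12
pos 23 'c': at 0 ·f
pos 24 'e': at 7
pos 25 'e': at 7 ·f
pos 26 'a': at 8
pos 27 'b': at 9
pos 28 'c': at 10
pos 29 'e': at 11  emit P1@[25:29]
pos 30 'a': at 8 ·f
pos 31 'e': at 7 ·f
pos 32 'a': at 8
pos 33 'b': at 9
pos 34 'c': at 10
pos 35 'e': at 11  emit P1@[31:35]
pos 36 'b': at 1 ·f
pos 37 'd': at 2
pos 38 'd': at 3
pos 39 'b': at 4
pos 40 'b': at 5
pos 41 'd': at 6  emit P0@[36:41],P2@[38:41]
pos 42 'b': at 13 ·f
pos 43 'd': at 2 ·f
pos 44 'd': at 3
pos 45 'b': at 4
pos 46 'b': at 5
pos 47 'd': at 6  emit P0@[42:47],P2@[44:47]
pos 48 'b': at 13 ·f
pos 49 'c': at 0 ·f
pos 50 'a': at 0
pos 51 'a': at 0
pos 52 'b': at 1
pos 53 'b': at 1 ·f
pos 54 'e': at 7 ·f
pos 55 'a': at 8
pos 56 'b': at 9
pos 57 'c': at 10
pos 58 'e': at 11  emit P1@[54:58]
pos 59 'b': at 1 ·f
pos 60 'd': at 2
pos 61 'b': at 13 ·f
pos 62 'd': at 2 ·f
pos 63 'd': at 3
pos 64 'b': at 4
pos 65 'b': at 5
pos 66 'd': at 6  emit P0@[61:66],P2@[63:66]
pos 67 'c': at 0 ·f
pos 68 'b': at 1

Matches: [[5,1],[14,1],[20,1],[29,1],[35,1],[41,0],[41,2],[47,0],[47,2],[58,1],[66,0],[66,2]]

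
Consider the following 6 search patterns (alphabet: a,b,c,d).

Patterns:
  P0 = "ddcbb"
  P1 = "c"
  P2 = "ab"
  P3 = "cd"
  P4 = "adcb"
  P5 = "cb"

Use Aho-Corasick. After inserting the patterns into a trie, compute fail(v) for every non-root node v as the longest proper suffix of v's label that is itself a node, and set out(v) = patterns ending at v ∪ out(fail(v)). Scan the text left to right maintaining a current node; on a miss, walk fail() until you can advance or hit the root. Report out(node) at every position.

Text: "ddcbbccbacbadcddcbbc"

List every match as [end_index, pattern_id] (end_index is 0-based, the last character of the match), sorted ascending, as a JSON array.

Construct AC machine:
Trie (insert patterns):
  n0 'ε': a→7 c→6 d→1
  n1 'd': d→2
  n2 'dd': c→3
  n3 'ddc': b→4
  n4 'ddcb': b→5
  n5 'ddcbb': ·  [P0 ends]
  n6 'c': b→13 d→9  [P1 ends]
  n7 'a': b→8 d→10
  n8 'ab': ·  [P2 ends]
  n9 'cd': ·  [P3 ends]
  n10 'ad': c→11
  n11 'adc': b→12
  n12 'adcb': ·  [P4 ends]
  n13 'cb': ·  [P5 ends]

Failure links (BFS by depth):
  fail(1) 'd': from fail(0)=0 chase 'd': 0 ⇒ 0;  out=∅∪out(0)=∅
  fail(6) 'c': from fail(0)=0 chase 'c': 0 ⇒ 0;  out={1}∪out(0)={1}
  fail(7) 'a': from fail(0)=0 chase 'a': 0 ⇒ 0;  out=∅∪out(0)=∅
  fail(2) 'dd': from fail(1)=0 chase 'd': 0 ⇒ 1;  out=∅∪out(1)=∅
  fail(8) 'ab': from fail(7)=0 chase 'b': 0 ⇒ 0;  out={2}∪out(0)={2}
  fail(9) 'cd': from fail(6)=0 chase 'd': 0 ⇒ 1;  out={3}∪out(1)={3}
  fail(10) 'ad': from fail(7)=0 chase 'd': 0 ⇒ 1;  out=∅∪out(1)=∅
  fail(13) 'cb': from fail(6)=0 chase 'b': 0 ⇒ 0;  out={5}∪out(0)={5}
  fail(3) 'ddc': from fail(2)=1 chase 'c': 1→0 ⇒ 6;  out=∅∪out(6)={1}
  fail(11) 'adc': from fail(10)=1 chase 'c': 1→0 ⇒ 6;  out=∅∪out(6)={1}
  fail(4) 'ddcb': from fail(3)=6 chase 'b': 6 ⇒ 13;  out=∅∪out(13)={5}
  fail(12) 'adcb': from fail(11)=6 chase 'b': 6 ⇒ 13;  out={4}∪out(13)={4,5}
  fail(5) 'ddcbb': from fail(4)=13 chase 'b': 13→0 ⇒ 0;  out={0}∪out(0)={0}

Scan:
i=0 'd': node 0→1
i=1 'd': node 1→2
i=2 'c': node 2→3  → match P1@[2:2]
i=3 'b': node 3→4  → match P5@[2:3]
i=4 'b': node 4→5  → match P0@[0:4]
i=5 'c': node 5→6 (via fail)  → match P1@[5:5]
i=6 'c': node 6→6 (via fail)  → match P1@[6:6]
i=7 'b': node 6→13  → match P5@[6:7]
i=8 'a': node 13→7 (via fail)
i=9 'c': node 7→6 (via fail)  → match P1@[9:9]
i=10 'b': node 6→13  → match P5@[9:10]
i=11 'a': node 13→7 (via fail)
i=12 'd': node 7→10
i=13 'c': node 10→11  → match P1@[13:13]
i=14 'd': node 11→9 (via fail)  → match P3@[13:14]
i=15 'd': node 9→2 (via fail)
i=16 'c': node 2→3  → match P1@[16:16]
i=17 'b': node 3→4  → match P5@[16:17]
i=18 'b': node 4→5  → match P0@[14:18]
i=19 'c': node 5→6 (via fail)  → match P1@[19:19]

All matches (sorted): [[2,1],[3,5],[4,0],[5,1],[6,1],[7,5],[9,1],[10,5],[13,1],[14,3],[16,1],[17,5],[18,0],[19,1]]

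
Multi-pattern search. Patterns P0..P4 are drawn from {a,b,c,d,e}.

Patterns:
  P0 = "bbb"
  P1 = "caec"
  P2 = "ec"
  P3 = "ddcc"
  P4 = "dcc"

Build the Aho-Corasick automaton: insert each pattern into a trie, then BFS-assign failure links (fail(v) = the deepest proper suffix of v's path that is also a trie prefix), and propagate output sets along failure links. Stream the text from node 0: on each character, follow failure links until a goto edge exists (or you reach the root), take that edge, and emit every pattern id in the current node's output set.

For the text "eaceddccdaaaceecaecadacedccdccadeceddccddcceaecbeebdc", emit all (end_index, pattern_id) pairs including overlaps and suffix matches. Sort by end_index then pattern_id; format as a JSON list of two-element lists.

Construct AC machine:
Trie (insert patterns):
  n0 'ε': b→1 c→4 d→10 e→8
  n1 'b': b→2
  n2 'bb': b→3
  n3 'bbb': ·  ←P0
  n4 'c': a→5
  n5 'ca': e→6
  n6 'cae': c→7
  n7 'caec': ·  ←P1
  n8 'e': c→9
  n9 'ec': ·  ←P2
  n10 'd': c→14 d→11
  n11 'dd': c→12
  n12 'ddc': c→13
  n13 'ddcc': ·  ←P3
  n14 'dc': c→15
  n15 'dcc': ·  ←P4

Failure links (BFS by depth):
  fail(1) 'b': from fail(0)=0 chase 'b': 0 ⇒ 0;  out=∅∪out(0)=∅
  fail(4) 'c': from fail(0)=0 chase 'c': 0 ⇒ 0;  out=∅∪out(0)=∅
  fail(8) 'e': from fail(0)=0 chase 'e': 0 ⇒ 0;  out=∅∪out(0)=∅
  fail(10) 'd': from fail(0)=0 chase 'd': 0 ⇒ 0;  out=∅∪out(0)=∅
  fail(2) 'bb': from fail(1)=0 chase 'b': 0 ⇒ 1;  out=∅∪out(1)=∅
  fail(5) 'ca': from fail(4)=0 chase 'a': 0 ⇒ 0;  out=∅∪out(0)=∅
  fail(9) 'ec': from fail(8)=0 chase 'c': 0 ⇒ 4;  out={2}∪out(4)={2}
  fail(11) 'dd': from fail(10)=0 chase 'd': 0 ⇒ 10;  out=∅∪out(10)=∅
  fail(14) 'dc': from fail(10)=0 chase 'c': 0 ⇒ 4;  out=∅∪out(4)=∅
  fail(3) 'bbb': from fail(2)=1 chase 'b': 1 ⇒ 2;  out={0}∪out(2)={0}
  fail(6) 'cae': from fail(5)=0 chase 'e': 0 ⇒ 8;  out=∅∪out(8)=∅
  fail(12) 'ddc': from fail(11)=10 chase 'c': 10 ⇒ 14;  out=∅∪out(14)=∅
  fail(15) 'dcc': from fail(14)=4 chase 'c': 4→0 ⇒ 4;  out={4}∪out(4)={4}
  fail(7) 'caec': from fail(6)=8 chase 'c': 8 ⇒ 9;  out={1}∪out(9)={1,2}
  fail(13) 'ddcc': from fail(12)=14 chase 'c': 14 ⇒ 15;  out={3}∪out(15)={3,4}

Scan:
pos 0 'e': at 8
pos 1 'a': at 0 (fail-walked)
pos 2 'c': at 4
pos 3 'e': at 8 (fail-walked)
pos 4 'd': at 10 (fail-walked)
pos 5 'd': at 11
pos 6 'c': at 12
pos 7 'c': at 13  ** P3@[4:7],P4@[5:7]
pos 8 'd': at 10 (fail-walked)
pos 9 'a': at 0 (fail-walked)
pos 10 'a': at 0
pos 11 'a': at 0
pos 12 'c': at 4
pos 13 'e': at 8 (fail-walked)
pos 14 'e': at 8 (fail-walked)
pos 15 'c': at 9  ** P2@[14:15]
pos 16 'a': at 5 (fail-walked)
pos 17 'e': at 6
pos 18 'c': at 7  ** P1@[15:18],P2@[17:18]
pos 19 'a': at 5 (fail-walked)
pos 20 'd': at 10 (fail-walked)
pos 21 'a': at 0 (fail-walked)
pos 22 'c': at 4
pos 23 'e': at 8 (fail-walked)
pos 24 'd': at 10 (fail-walked)
pos 25 'c': at 14
pos 26 'c': at 15  ** P4@[24:26]
pos 27 'd': at 10 (fail-walked)
pos 28 'c': at 14
pos 29 'c': at 15  ** P4@[27:29]
pos 30 'a': at 5 (fail-walked)
pos 31 'd': at 10 (fail-walked)
pos 32 'e': at 8 (fail-walked)
pos 33 'c': at 9  ** P2@[32:33]
pos 34 'e': at 8 (fail-walked)
pos 35 'd': at 10 (fail-walked)
pos 36 'd': at 11
pos 37 'c': at 12
pos 38 'c': at 13  ** P3@[35:38],P4@[36:38]
pos 39 'd': at 10 (fail-walked)
pos 40 'd': at 11
pos 41 'c': at 12
pos 42 'c': at 13  ** P3@[39:42],P4@[40:42]
pos 43 'e': at 8 (fail-walked)
pos 44 'a': at 0 (fail-walked)
pos 45 'e': at 8
pos 46 'c': at 9  ** P2@[45:46]
pos 47 'b': at 1 (fail-walked)
pos 48 'e': at 8 (fail-walked)
pos 49 'e': at 8 (fail-walked)
pos 50 'b': at 1 (fail-walked)
pos 51 'd': at 10 (fail-walked)
pos 52 'c': at 14

All matches (sorted): [[7,3],[7,4],[15,2],[18,1],[18,2],[26,4],[29,4],[33,2],[38,3],[38,4],[42,3],[42,4],[46,2]]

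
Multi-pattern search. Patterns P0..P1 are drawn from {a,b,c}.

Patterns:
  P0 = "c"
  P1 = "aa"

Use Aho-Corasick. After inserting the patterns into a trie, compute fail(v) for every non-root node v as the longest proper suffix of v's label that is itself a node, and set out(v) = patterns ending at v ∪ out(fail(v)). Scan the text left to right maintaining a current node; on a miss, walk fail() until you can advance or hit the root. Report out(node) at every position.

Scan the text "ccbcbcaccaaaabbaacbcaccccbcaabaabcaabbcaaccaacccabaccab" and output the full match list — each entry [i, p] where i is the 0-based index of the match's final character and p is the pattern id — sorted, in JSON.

Build automaton:
Trie nodes:
  0='ε' goto a→2 c→1
  1='c' goto ·  ←P0
  2='a' goto a→3
  3='aa' goto ·  ←P1

BFS fail/out derivation:
  fail(1) 'c': from fail(0)=0 chase 'c': 0 ⇒ 0;  out={0}∪out(0)={0}
  fail(2) 'a': from fail(0)=0 chase 'a': 0 ⇒ 0;  out=∅∪out(0)=∅
  fail(3) 'aa': from fail(2)=0 chase 'a': 0 ⇒ 2;  out={1}∪out(2)={1}

Scan:
pos 0 'c': at 1  ** P0@[0:0]
pos 1 'c': at 1 (fail-walked)  ** P0@[1:1]
pos 2 'b': at 0 (fail-walked)
pos 3 'c': at 1  ** P0@[3:3]
pos 4 'b': at 0 (fail-walked)
pos 5 'c': at 1  ** P0@[5:5]
pos 6 'a': at 2 (fail-walked)
pos 7 'c': at 1 (fail-walked)  ** P0@[7:7]
pos 8 'c': at 1 (fail-walked)  ** P0@[8:8]
pos 9 'a': at 2 (fail-walked)
pos 10 'a': at 3  ** P1@[9:10]
pos 11 'a': at 3 (fail-walked)  ** P1@[10:11]
pos 12 'a': at 3 (fail-walked)  ** P1@[11:12]
pos 13 'b': at 0 (fail-walked)
pos 14 'b': at 0
pos 15 'a': at 2
pos 16 'a': at 3  ** P1@[15:16]
pos 17 'c': at 1 (fail-walked)  ** P0@[17:17]
pos 18 'b': at 0 (fail-walked)
pos 19 'c': at 1  ** P0@[19:19]
pos 20 'a': at 2 (fail-walked)
pos 21 'c': at 1 (fail-walked)  ** P0@[21:21]
pos 22 'c': at 1 (fail-walked)  ** P0@[22:22]
pos 23 'c': at 1 (fail-walked)  ** P0@[23:23]
pos 24 'c': at 1 (fail-walked)  ** P0@[24:24]
pos 25 'b': at 0 (fail-walked)
pos 26 'c': at 1  ** P0@[26:26]
pos 27 'a': at 2 (fail-walked)
pos 28 'a': at 3  ** P1@[27:28]
pos 29 'b': at 0 (fail-walked)
pos 30 'a': at 2
pos 31 'a': at 3  ** P1@[30:31]
pos 32 'b': at 0 (fail-walked)
pos 33 'c': at 1  ** P0@[33:33]
pos 34 'a': at 2 (fail-walked)
pos 35 'a': at 3  ** P1@[34:35]
pos 36 'b': at 0 (fail-walked)
pos 37 'b': at 0
pos 38 'c': at 1  ** P0@[38:38]
pos 39 'a': at 2 (fail-walked)
pos 40 'a': at 3  ** P1@[39:40]
pos 41 'c': at 1 (fail-walked)  ** P0@[41:41]
pos 42 'c': at 1 (fail-walked)  ** P0@[42:42]
pos 43 'a': at 2 (fail-walked)
pos 44 'a': at 3  ** P1@[43:44]
pos 45 'c': at 1 (fail-walked)  ** P0@[45:45]
pos 46 'c': at 1 (fail-walked)  ** P0@[46:46]
pos 47 'c': at 1 (fail-walked)  ** P0@[47:47]
pos 48 'a': at 2 (fail-walked)
pos 49 'b': at 0 (fail-walked)
pos 50 'a': at 2
pos 51 'c': at 1 (fail-walked)  ** P0@[51:51]
pos 52 'c': at 1 (fail-walked)  ** P0@[52:52]
pos 53 'a': at 2 (fail-walked)
pos 54 'b': at 0 (fail-walked)

Result: [[0,0],[1,0],[3,0],[5,0],[7,0],[8,0],[10,1],[11,1],[12,1],[16,1],[17,0],[19,0],[21,0],[22,0],[23,0],[24,0],[26,0],[28,1],[31,1],[33,0],[35,1],[38,0],[40,1],[41,0],[42,0],[44,1],[45,0],[46,0],[47,0],[51,0],[52,0]]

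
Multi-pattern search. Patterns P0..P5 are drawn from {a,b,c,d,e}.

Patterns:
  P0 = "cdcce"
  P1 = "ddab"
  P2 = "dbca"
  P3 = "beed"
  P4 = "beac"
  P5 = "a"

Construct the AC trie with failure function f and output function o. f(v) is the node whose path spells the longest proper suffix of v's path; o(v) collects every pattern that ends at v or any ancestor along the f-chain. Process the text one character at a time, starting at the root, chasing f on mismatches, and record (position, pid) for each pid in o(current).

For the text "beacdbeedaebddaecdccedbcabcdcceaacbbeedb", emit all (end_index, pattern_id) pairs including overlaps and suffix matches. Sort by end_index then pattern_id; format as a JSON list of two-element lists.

Build automaton:
Trie nodes:
  0='ε' goto a→19 b→13 c→1 d→6
  1='c' goto d→2
  2='cd' goto c→3
  3='cdc' goto c→4
  4='cdcc' goto e→5
  5='cdcce' goto ·  [P0 ends]
  6='d' goto b→10 d→7
  7='dd' goto a→8
  8='dda' goto b→9
  9='ddab' goto ·  [P1 ends]
  10='db' goto c→11
  11='dbc' goto a→12
  12='dbca' goto ·  [P2 ends]
  13='b' goto e→14
  14='be' goto a→17 e→15
  15='bee' goto d→16
  16='beed' goto ·  [P3 ends]
  17='bea' goto c→18
  18='beac' goto ·  [P4 ends]
  19='a' goto ·  [P5 ends]

Failure links (BFS by depth):
  n1('c'): parent n0 fail=0; on 'c' 0 → fail=0;  out ∅∪∅=∅
  n6('d'): parent n0 fail=0; on 'd' 0 → fail=0;  out ∅∪∅=∅
  n13('b'): parent n0 fail=0; on 'b' 0 → fail=0;  out ∅∪∅=∅
  n19('a'): parent n0 fail=0; on 'a' 0 → fail=0;  out {5}∪∅={5}
  n2('cd'): parent n1 fail=0; on 'd' 0 → fail=6;  out ∅∪∅=∅
  n7('dd'): parent n6 fail=0; on 'd' 0 → fail=6;  out ∅∪∅=∅
  n10('db'): parent n6 fail=0; on 'b' 0 → fail=13;  out ∅∪∅=∅
  n14('be'): parent n13 fail=0; on 'e' 0 → fail=0;  out ∅∪∅=∅
  n3('cdc'): parent n2 fail=6; on 'c' 6→0 → fail=1;  out ∅∪∅=∅
  n8('dda'): parent n7 fail=6; on 'a' 6→0 → fail=19;  out ∅∪{5}={5}
  n11('dbc'): parent n10 fail=13; on 'c' 13→0 → fail=1;  out ∅∪∅=∅
  n15('bee'): parent n14 fail=0; on 'e' 0 → fail=0;  out ∅∪∅=∅
  n17('bea'): parent n14 fail=0; on 'a' 0 → fail=19;  out ∅∪{5}={5}
  n4('cdcc'): parent n3 fail=1; on 'c' 1→0 → fail=1;  out ∅∪∅=∅
  n9('ddab'): parent n8 fail=19; on 'b' 19→0 → fail=13;  out {1}∪∅={1}
  n12('dbca'): parent n11 fail=1; on 'a' 1→0 → fail=19;  out {2}∪{5}={2,5}
  n16('beed'): parent n15 fail=0; on 'd' 0 → fail=6;  out {3}∪∅={3}
  n18('beac'): parent n17 fail=19; on 'c' 19→0 → fail=1;  out {4}∪∅={4}
  n5('cdcce'): parent n4 fail=1; on 'e' 1→0 → fail=0;  out {0}∪∅={0}

Scan:
[0] read 'b'  n0⇒n13
[1] read 'e'  n13⇒n14
[2] read 'a'  n14⇒n17  → match P5@[2:2]
[3] read 'c'  n17⇒n18  → match P4@[0:3]
[4] read 'd'  n18⇒n2 (via fail)
[5] read 'b'  n2⇒n10 (via fail)
[6] read 'e'  n10⇒n14 (via fail)
[7] read 'e'  n14⇒n15
[8] read 'd'  n15⇒n16  → match P3@[5:8]
[9] read 'a'  n16⇒n19 (via fail)  → match P5@[9:9]
[10] read 'e'  n19⇒n0 (via fail)
[11] read 'b'  n0⇒n13
[12] read 'd'  n13⇒n6 (via fail)
[13] read 'd'  n6⇒n7
[14] read 'a'  n7⇒n8  → match P5@[14:14]
[15] read 'e'  n8⇒n0 (via fail)
[16] read 'c'  n0⇒n1
[17] read 'd'  n1⇒n2
[18] read 'c'  n2⇒n3
[19] read 'c'  n3⇒n4
[20] read 'e'  n4⇒n5  → match P0@[16:20]
[21] read 'd'  n5⇒n6 (via fail)
[22] read 'b'  n6⇒n10
[23] read 'c'  n10⇒n11
[24] read 'a'  n11⇒n12  → match P2@[21:24],P5@[24:24]
[25] read 'b'  n12⇒n13 (via fail)
[26] read 'c'  n13⇒n1 (via fail)
[27] read 'd'  n1⇒n2
[28] read 'c'  n2⇒n3
[29] read 'c'  n3⇒n4
[30] read 'e'  n4⇒n5  → match P0@[26:30]
[31] read 'a'  n5⇒n19 (via fail)  → match P5@[31:31]
[32] read 'a'  n19⇒n19 (via fail)  → match P5@[32:32]
[33] read 'c'  n19⇒n1 (via fail)
[34] read 'b'  n1⇒n13 (via fail)
[35] read 'b'  n13⇒n13 (via fail)
[36] read 'e'  n13⇒n14
[37] read 'e'  n14⇒n15
[38] read 'd'  n15⇒n16  → match P3@[35:38]
[39] read 'b'  n16⇒n10 (via fail)

Matches: [[2,5],[3,4],[8,3],[9,5],[14,5],[20,0],[24,2],[24,5],[30,0],[31,5],[32,5],[38,3]]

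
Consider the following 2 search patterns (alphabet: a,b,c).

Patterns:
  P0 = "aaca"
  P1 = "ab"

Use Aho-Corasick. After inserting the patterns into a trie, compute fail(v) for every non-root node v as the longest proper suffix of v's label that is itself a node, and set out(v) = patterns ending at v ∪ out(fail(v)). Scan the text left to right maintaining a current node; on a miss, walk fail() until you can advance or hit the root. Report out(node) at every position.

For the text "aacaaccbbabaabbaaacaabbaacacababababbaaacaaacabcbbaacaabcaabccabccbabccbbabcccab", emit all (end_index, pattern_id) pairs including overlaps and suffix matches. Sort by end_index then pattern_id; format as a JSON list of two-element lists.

Construct AC machine:
Trie (insert patterns):
  0='ε' goto a→1
  1='a' goto a→2 b→5
  2='aa' goto c→3
  3='aac' goto a→4
  4='aaca' goto ·  [P0 ends]
  5='ab' goto ·  [P1 ends]

Failure links (BFS by depth):
  fail(1) 'a': from fail(0)=0 chase 'a': 0 ⇒ 0;  out=∅∪out(0)=∅
  fail(2) 'aa': from fail(1)=0 chase 'a': 0 ⇒ 1;  out=∅∪out(1)=∅
  fail(5) 'ab': from fail(1)=0 chase 'b': 0 ⇒ 0;  out={1}∪out(0)={1}
  fail(3) 'aac': from fail(2)=1 chase 'c': 1→0 ⇒ 0;  out=∅∪out(0)=∅
  fail(4) 'aaca': from fail(3)=0 chase 'a': 0 ⇒ 1;  out={0}∪out(1)={0}

Scan:
i=0 'a': node 0→1
i=1 'a': node 1→2
i=2 'c': node 2→3
i=3 'a': node 3→4  emit P0@[0:3]
i=4 'a': node 4→2 (fail-walked)
i=5 'c': node 2→3
i=6 'c': node 3→0 (fail-walked)
i=7 'b': node 0→0
i=8 'b': node 0→0
i=9 'a': node 0→1
i=10 'b': node 1→5  emit P1@[9:10]
i=11 'a': node 5→1 (fail-walked)
i=12 'a': node 1→2
i=13 'b': node 2→5 (fail-walked)  emit P1@[12:13]
i=14 'b': node 5→0 (fail-walked)
i=15 'a': node 0→1
i=16 'a': node 1→2
i=17 'a': node 2→2 (fail-walked)
i=18 'c': node 2→3
i=19 'a': node 3→4  emit P0@[16:19]
i=20 'a': node 4→2 (fail-walked)
i=21 'b': node 2→5 (fail-walked)  emit P1@[20:21]
i=22 'b': node 5→0 (fail-walked)
i=23 'a': node 0→1
i=24 'a': node 1→2
i=25 'c': node 2→3
i=26 'a': node 3→4  emit P0@[23:26]
i=27 'c': node 4→0 (fail-walked)
i=28 'a': node 0→1
i=29 'b': node 1→5  emit P1@[28:29]
i=30 'a': node 5→1 (fail-walked)
i=31 'b': node 1→5  emit P1@[30:31]
i=32 'a': node 5→1 (fail-walked)
i=33 'b': node 1→5  emit P1@[32:33]
i=34 'a': node 5→1 (fail-walked)
i=35 'b': node 1→5  emit P1@[34:35]
i=36 'b': node 5→0 (fail-walked)
i=37 'a': node 0→1
i=38 'a': node 1→2
i=39 'a': node 2→2 (fail-walked)
i=40 'c': node 2→3
i=41 'a': node 3→4  emit P0@[38:41]
i=42 'a': node 4→2 (fail-walked)
i=43 'a': node 2→2 (fail-walked)
i=44 'c': node 2→3
i=45 'a': node 3→4  emit P0@[42:45]
i=46 'b': node 4→5 (fail-walked)  emit P1@[45:46]
i=47 'c': node 5→0 (fail-walked)
i=48 'b': node 0→0
i=49 'b': node 0→0
i=50 'a': node 0→1
i=51 'a': node 1→2
i=52 'c': node 2→3
i=53 'a': node 3→4  emit P0@[50:53]
i=54 'a': node 4→2 (fail-walked)
i=55 'b': node 2→5 (fail-walked)  emit P1@[54:55]
i=56 'c': node 5→0 (fail-walked)
i=57 'a': node 0→1
i=58 'a': node 1→2
i=59 'b': node 2→5 (fail-walked)  emit P1@[58:59]
i=60 'c': node 5→0 (fail-walked)
i=61 'c': node 0→0
i=62 'a': node 0→1
i=63 'b': node 1→5  emit P1@[62:63]
i=64 'c': node 5→0 (fail-walked)
i=65 'c': node 0→0
i=66 'b': node 0→0
i=67 'a': node 0→1
i=68 'b': node 1→5  emit P1@[67:68]
i=69 'c': node 5→0 (fail-walked)
i=70 'c': node 0→0
i=71 'b': node 0→0
i=72 'b': node 0→0
i=73 'a': node 0→1
i=74 'b': node 1→5  emit P1@[73:74]
i=75 'c': node 5→0 (fail-walked)
i=76 'c': node 0→0
i=77 'c': node 0→0
i=78 'a': node 0→1
i=79 'b': node 1→5  emit P1@[78:79]

All matches (sorted): [[3,0],[10,1],[13,1],[19,0],[21,1],[26,0],[29,1],[31,1],[33,1],[35,1],[41,0],[45,0],[46,1],[53,0],[55,1],[59,1],[63,1],[68,1],[74,1],[79,1]]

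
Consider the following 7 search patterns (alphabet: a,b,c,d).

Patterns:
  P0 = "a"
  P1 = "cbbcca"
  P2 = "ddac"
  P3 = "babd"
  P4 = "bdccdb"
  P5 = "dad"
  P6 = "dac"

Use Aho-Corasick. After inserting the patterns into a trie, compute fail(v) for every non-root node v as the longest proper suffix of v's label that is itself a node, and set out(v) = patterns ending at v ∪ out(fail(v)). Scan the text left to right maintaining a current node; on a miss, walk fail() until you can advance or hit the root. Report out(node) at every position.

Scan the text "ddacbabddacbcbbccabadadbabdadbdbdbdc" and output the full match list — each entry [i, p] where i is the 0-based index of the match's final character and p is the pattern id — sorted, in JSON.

Build automaton:
Trie nodes:
  n0 'ε': a→1 b→12 c→2 d→8
  n1 'a': ·  ←P0
  n2 'c': b→3
  n3 'cb': b→4
  n4 'cbb': c→5
  n5 'cbbc': c→6
  n6 'cbbcc': a→7
  n7 'cbbcca': ·  ←P1
  n8 'd': a→21 d→9
  n9 'dd': a→10
  n10 'dda': c→11
  n11 'ddac': ·  ←P2
  n12 'b': a→13 d→16
  n13 'ba': b→14
  n14 'bab': d→15
  n15 'babd': ·  ←P3
  n16 'bd': c→17
  n17 'bdc': c→18
  n18 'bdcc': d→19
  n19 'bdccd': b→20
  n20 'bdccdb': ·  ←P4
  n21 'da': c→23 d→22
  n22 'dad': ·  ←P5
  n23 'dac': ·  ←P6

Failure links (BFS by depth):
  n1('a'): parent n0 fail=0; on 'a' 0 → fail=0;  out {0}∪∅={0}
  n2('c'): parent n0 fail=0; on 'c' 0 → fail=0;  out ∅∪∅=∅
  n8('d'): parent n0 fail=0; on 'd' 0 → fail=0;  out ∅∪∅=∅
  n12('b'): parent n0 fail=0; on 'b' 0 → fail=0;  out ∅∪∅=∅
  n3('cb'): parent n2 fail=0; on 'b' 0 → fail=12;  out ∅∪∅=∅
  n9('dd'): parent n8 fail=0; on 'd' 0 → fail=8;  out ∅∪∅=∅
  n13('ba'): parent n12 fail=0; on 'a' 0 → fail=1;  out ∅∪{0}={0}
  n16('bd'): parent n12 fail=0; on 'd' 0 → fail=8;  out ∅∪∅=∅
  n21('da'): parent n8 fail=0; on 'a' 0 → fail=1;  out ∅∪{0}={0}
  n4('cbb'): parent n3 fail=12; on 'b' 12→0 → fail=12;  out ∅∪∅=∅
  n10('dda'): parent n9 fail=8; on 'a' 8 → fail=21;  out ∅∪{0}={0}
  n14('bab'): parent n13 fail=1; on 'b' 1→0 → fail=12;  out ∅∪∅=∅
  n17('bdc'): parent n16 fail=8; on 'c' 8→0 → fail=2;  out ∅∪∅=∅
  n22('dad'): parent n21 fail=1; on 'd' 1→0 → fail=8;  out {5}∪∅={5}
  n23('dac'): parent n21 fail=1; on 'c' 1→0 → fail=2;  out {6}∪∅={6}
  n5('cbbc'): parent n4 fail=12; on 'c' 12→0 → fail=2;  out ∅∪∅=∅
  n11('ddac'): parent n10 fail=21; on 'c' 21 → fail=23;  out {2}∪{6}={2,6}
  n15('babd'): parent n14 fail=12; on 'd' 12 → fail=16;  out {3}∪∅={3}
  n18('bdcc'): parent n17 fail=2; on 'c' 2→0 → fail=2;  out ∅∪∅=∅
  n6('cbbcc'): parent n5 fail=2; on 'c' 2→0 → fail=2;  out ∅∪∅=∅
  n19('bdccd'): parent n18 fail=2; on 'd' 2→0 → fail=8;  out ∅∪∅=∅
  n7('cbbcca'): parent n6 fail=2; on 'a' 2→0 → fail=1;  out {1}∪{0}={0,1}
  n20('bdccdb'): parent n19 fail=8; on 'b' 8→0 → fail=12;  out {4}∪∅={4}

Run:
[0] read 'd'  n0⇒n8
[1] read 'd'  n8⇒n9
[2] read 'a'  n9⇒n10  → match P0@[2:2]
[3] read 'c'  n10⇒n11  → match P2@[0:3],P6@[1:3]
[4] read 'b'  n11⇒n3 (via fail)
[5] read 'a'  n3⇒n13 (via fail)  → match P0@[5:5]
[6] read 'b'  n13⇒n14
[7] read 'd'  n14⇒n15  → match P3@[4:7]
[8] read 'd'  n15⇒n9 (via fail)
[9] read 'a'  n9⇒n10  → match P0@[9:9]
[10] read 'c'  n10⇒n11  → match P2@[7:10],P6@[8:10]
[11] read 'b'  n11⇒n3 (via fail)
[12] read 'c'  n3⇒n2 (via fail)
[13] read 'b'  n2⇒n3
[14] read 'b'  n3⇒n4
[15] read 'c'  n4⇒n5
[16] read 'c'  n5⇒n6
[17] read 'a'  n6⇒n7  → match P0@[17:17],P1@[12:17]
[18] read 'b'  n7⇒n12 (via fail)
[19] read 'a'  n12⇒n13  → match P0@[19:19]
[20] read 'd'  n13⇒n8 (via fail)
[21] read 'a'  n8⇒n21  → match P0@[21:21]
[22] read 'd'  n21⇒n22  → match P5@[20:22]
[23] read 'b'  n22⇒n12 (via fail)
[24] read 'a'  n12⇒n13  → match P0@[24:24]
[25] read 'b'  n13⇒n14
[26] read 'd'  n14⇒n15  → match P3@[23:26]
[27] read 'a'  n15⇒n21 (via fail)  → match P0@[27:27]
[28] read 'd'  n21⇒n22  → match P5@[26:28]
[29] read 'b'  n22⇒n12 (via fail)
[30] read 'd'  n12⇒n16
[31] read 'b'  n16⇒n12 (via fail)
[32] read 'd'  n12⇒n16
[33] read 'b'  n16⇒n12 (via fail)
[34] read 'd'  n12⇒n16
[35] read 'c'  n16⇒n17

Result: [[2,0],[3,2],[3,6],[5,0],[7,3],[9,0],[10,2],[10,6],[17,0],[17,1],[19,0],[21,0],[22,5],[24,0],[26,3],[27,0],[28,5]]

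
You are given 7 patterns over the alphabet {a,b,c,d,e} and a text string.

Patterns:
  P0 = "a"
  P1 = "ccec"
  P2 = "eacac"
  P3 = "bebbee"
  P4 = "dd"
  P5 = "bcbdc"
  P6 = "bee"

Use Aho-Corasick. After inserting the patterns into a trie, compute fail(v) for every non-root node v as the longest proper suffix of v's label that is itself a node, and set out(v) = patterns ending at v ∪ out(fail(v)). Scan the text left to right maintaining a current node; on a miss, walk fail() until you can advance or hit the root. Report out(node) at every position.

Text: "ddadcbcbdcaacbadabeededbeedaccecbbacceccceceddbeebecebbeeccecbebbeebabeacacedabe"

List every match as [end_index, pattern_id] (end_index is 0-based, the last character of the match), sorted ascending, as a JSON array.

Build:
Trie nodes:
  0='ε' goto a→1 b→11 c→2 d→17 e→6
  1='a' goto ·  ←P0
  2='c' goto c→3
  3='cc' goto e→4
  4='cce' goto c→5
  5='ccec' goto ·  ←P1
  6='e' goto a→7
  7='ea' goto c→8
  8='eac' goto a→9
  9='eaca' goto c→10
  10='eacac' goto ·  ←P2
  11='b' goto c→19 e→12
  12='be' goto b→13 e→23
  13='beb' goto b→14
  14='bebb' goto e→15
  15='bebbe' goto e→16
  16='bebbee' goto ·  ←P3
  17='d' goto d→18
  18='dd' goto ·  ←P4
  19='bc' goto b→20
  20='bcb' goto d→21
  21='bcbd' goto c→22
  22='bcbdc' goto ·  ←P5
  23='bee' goto ·  ←P6

Failure links (BFS by depth):
  n1('a'): parent n0 fail=0; on 'a' 0 → fail=0;  out {0}∪∅={0}
  n2('c'): parent n0 fail=0; on 'c' 0 → fail=0;  out ∅∪∅=∅
  n6('e'): parent n0 fail=0; on 'e' 0 → fail=0;  out ∅∪∅=∅
  n11('b'): parent n0 fail=0; on 'b' 0 → fail=0;  out ∅∪∅=∅
  n17('d'): parent n0 fail=0; on 'd' 0 → fail=0;  out ∅∪∅=∅
  n3('cc'): parent n2 fail=0; on 'c' 0 → fail=2;  out ∅∪∅=∅
  n7('ea'): parent n6 fail=0; on 'a' 0 → fail=1;  out ∅∪{0}={0}
  n12('be'): parent n11 fail=0; on 'e' 0 → fail=6;  out ∅∪∅=∅
  n18('dd'): parent n17 fail=0; on 'd' 0 → fail=17;  out {4}∪∅={4}
  n19('bc'): parent n11 fail=0; on 'c' 0 → fail=2;  out ∅∪∅=∅
  n4('cce'): parent n3 fail=2; on 'e' 2→0 → fail=6;  out ∅∪∅=∅
  n8('eac'): parent n7 fail=1; on 'c' 1→0 → fail=2;  out ∅∪∅=∅
  n13('beb'): parent n12 fail=6; on 'b' 6→0 → fail=11;  out ∅∪∅=∅
  n20('bcb'): parent n19 fail=2; on 'b' 2→0 → fail=11;  out ∅∪∅=∅
  n23('bee'): parent n12 fail=6; on 'e' 6→0 → fail=6;  out {6}∪∅={6}
  n5('ccec'): parent n4 fail=6; on 'c' 6→0 → fail=2;  out {1}∪∅={1}
  n9('eaca'): parent n8 fail=2; on 'a' 2→0 → fail=1;  out ∅∪{0}={0}
  n14('bebb'): parent n13 fail=11; on 'b' 11→0 → fail=11;  out ∅∪∅=∅
  n21('bcbd'): parent n20 fail=11; on 'd' 11→0 → fail=17;  out ∅∪∅=∅
  n10('eacac'): parent n9 fail=1; on 'c' 1→0 → fail=2;  out {2}∪∅={2}
  n15('bebbe'): parent n14 fail=11; on 'e' 11 → fail=12;  out ∅∪∅=∅
  n22('bcbdc'): parent n21 fail=17; on 'c' 17→0 → fail=2;  out {5}∪∅={5}
  n16('bebbee'): parent n15 fail=12; on 'e' 12 → fail=23;  out {3}∪{6}={3,6}

Scan:
pos 0 'd': at 17
pos 1 'd': at 18  emit P4@[0:1]
pos 2 'a': at 1 ·f  emit P0@[2:2]
pos 3 'd': at 17 ·f
pos 4 'c': at 2 ·f
pos 5 'b': at 11 ·f
pos 6 'c': at 19
pos 7 'b': at 20
pos 8 'd': at 21
pos 9 'c': at 22  emit P5@[5:9]
pos 10 'a': at 1 ·f  emit P0@[10:10]
pos 11 'a': at 1 ·f  emit P0@[11:11]
pos 12 'c': at 2 ·f
pos 13 'b': at 11 ·f
pos 14 'a': at 1 ·f  emit P0@[14:14]
pos 15 'd': at 17 ·f
pos 16 'a': at 1 ·f  emit P0@[16:16]
pos 17 'b': at 11 ·f
pos 18 'e': at 12
pos 19 'e': at 23  emit P6@[17:19]
pos 20 'd': at 17 ·f
pos 21 'e': at 6 ·f
pos 22 'd': at 17 ·f
pos 23 'b': at 11 ·f
pos 24 'e': at 12
pos 25 'e': at 23  emit P6@[23:25]
pos 26 'd': at 17 ·f
pos 27 'a': at 1 ·f  emit P0@[27:27]
pos 28 'c': at 2 ·f
pos 29 'c': at 3
pos 30 'e': at 4
pos 31 'c': at 5  emit P1@[28:31]
pos 32 'b': at 11 ·f
pos 33 'b': at 11 ·f
pos 34 'a': at 1 ·f  emit P0@[34:34]
pos 35 'c': at 2 ·f
pos 36 'c': at 3
pos 37 'e': at 4
pos 38 'c': at 5  emit P1@[35:38]
pos 39 'c': at 3 ·f
pos 40 'c': at 3 ·f
pos 41 'e': at 4
pos 42 'c': at 5  emit P1@[39:42]
pos 43 'e': at 6 ·f
pos 44 'd': at 17 ·f
pos 45 'd': at 18  emit P4@[44:45]
pos 46 'b': at 11 ·f
pos 47 'e': at 12
pos 48 'e': at 23  emit P6@[46:48]
pos 49 'b': at 11 ·f
pos 50 'e': at 12
pos 51 'c': at 2 ·f
pos 52 'e': at 6 ·f
pos 53 'b': at 11 ·f
pos 54 'b': at 11 ·f
pos 55 'e': at 12
pos 56 'e': at 23  emit P6@[54:56]
pos 57 'c': at 2 ·f
pos 58 'c': at 3
pos 59 'e': at 4
pos 60 'c': at 5  emit P1@[57:60]
pos 61 'b': at 11 ·f
pos 62 'e': at 12
pos 63 'b': at 13
pos 64 'b': at 14
pos 65 'e': at 15
pos 66 'e': at 16  emit P3@[61:66],P6@[64:66]
pos 67 'b': at 11 ·f
pos 68 'a': at 1 ·f  emit P0@[68:68]
pos 69 'b': at 11 ·f
pos 70 'e': at 12
pos 71 'a': at 7 ·f  emit P0@[71:71]
pos 72 'c': at 8
pos 73 'a': at 9  emit P0@[73:73]
pos 74 'c': at 10  emit P2@[70:74]
pos 75 'e': at 6 ·f
pos 76 'd': at 17 ·f
pos 77 'a': at 1 ·f  emit P0@[77:77]
pos 78 'b': at 11 ·f
pos 79 'e': at 12

Matches: [[1,4],[2,0],[9,5],[10,0],[11,0],[14,0],[16,0],[19,6],[25,6],[27,0],[31,1],[34,0],[38,1],[42,1],[45,4],[48,6],[56,6],[60,1],[66,3],[66,6],[68,0],[71,0],[73,0],[74,2],[77,0]]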